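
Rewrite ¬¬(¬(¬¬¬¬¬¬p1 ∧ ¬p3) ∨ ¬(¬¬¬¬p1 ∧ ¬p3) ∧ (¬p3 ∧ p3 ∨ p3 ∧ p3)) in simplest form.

¬¬(¬(¬¬¬¬¬¬p1 ∧ ¬p3) ∨ ¬(¬¬¬¬p1 ∧ ¬p3) ∧ (¬p3 ∧ p3 ∨ p3 ∧ p3))
= ¬¬(¬(¬¬¬¬¬¬p1 ∧ ¬p3) ∨ ¬(¬¬¬¬p1 ∧ ¬p3) ∧ p3)   — distribution
= ¬¬(¬(¬¬¬¬p1 ∧ ¬p3) ∨ ¬(¬¬¬¬p1 ∧ ¬p3) ∧ p3)   — double negation
= ¬¬¬(¬¬¬¬p1 ∧ ¬p3)   — absorption
= ¬¬¬(¬¬p1 ∧ ¬p3)   — double negation
= ¬(¬¬p1 ∧ ¬p3)   — double negation
= ¬p1 ∨ p3   — De Morgan

¬p1 ∨ p3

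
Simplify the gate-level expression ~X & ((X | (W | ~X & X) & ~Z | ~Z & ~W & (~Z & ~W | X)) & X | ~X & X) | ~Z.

~Z

~X & ((X | (W | ~X & X) & ~Z | ~Z & ~W & (~Z & ~W | X)) & X | ~X & X) | ~Z
= ~X & ((X | W & ~Z | ~Z & ~W & (~Z & ~W | X)) & X | ~X & X) | ~Z   (complement / identity)
= ~X & (X | W & ~Z | ~Z & ~W & (~Z & ~W | X)) & X | ~Z   (complement / identity)
= ~X & (X | W & ~Z | ~Z & ~W) & X | ~Z   (absorption)
= ~X & (X | ~Z) & X | ~Z   (distribution)
= ~X & X | ~Z   (absorption)
= ~Z   (complement / identity)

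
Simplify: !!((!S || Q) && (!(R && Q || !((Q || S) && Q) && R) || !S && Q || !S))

!S || Q && !R

!!((!S || Q) && (!(R && Q || !((Q || S) && Q) && R) || !S && Q || !S))
= !!((!S || Q) && (!(R && Q || !((Q || S) && Q) && R) || !S))   [absorption]
= (!S || Q) && (!(R && Q || !((Q || S) && Q) && R) || !S)   [double negation]
= (!S || Q) && (!(R && Q || !Q && R) || !S)   [absorption]
= !S || Q && !(R && Q || !Q && R)   [distribution]
= !S || Q && !R   [distribution]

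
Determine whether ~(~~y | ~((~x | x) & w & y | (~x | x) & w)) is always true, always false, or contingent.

~(~~y | ~((~x | x) & w & y | (~x | x) & w))
= ~(~~y | ~((~x | x) & w))   — absorption
= ~(~~y | ~w)   — complement / identity
= ~y & w   — De Morgan
This depends on w, y, so it is not a constant.

contingent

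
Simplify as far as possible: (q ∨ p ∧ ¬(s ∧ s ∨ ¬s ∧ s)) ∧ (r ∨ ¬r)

(q ∨ p ∧ ¬(s ∧ s ∨ ¬s ∧ s)) ∧ (r ∨ ¬r)
= q ∨ p ∧ ¬(s ∧ s ∨ ¬s ∧ s)   (complement / identity)
= q ∨ p ∧ ¬(s ∧ (s ∨ ¬s))   (distribution)
= q ∨ p ∧ ¬s   (complement / identity)

q ∨ p ∧ ¬s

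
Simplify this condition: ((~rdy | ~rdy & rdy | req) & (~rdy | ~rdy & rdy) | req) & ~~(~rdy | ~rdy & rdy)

((~rdy | ~rdy & rdy | req) & (~rdy | ~rdy & rdy) | req) & ~~(~rdy | ~rdy & rdy)
= (~rdy | ~rdy & rdy | req) & ~~(~rdy | ~rdy & rdy)   — absorption
= (~rdy | ~rdy & rdy | req) & (~rdy | ~rdy & rdy)   — double negation
= ~rdy | ~rdy & rdy   — absorption
= ~rdy   — complement / identity

~rdy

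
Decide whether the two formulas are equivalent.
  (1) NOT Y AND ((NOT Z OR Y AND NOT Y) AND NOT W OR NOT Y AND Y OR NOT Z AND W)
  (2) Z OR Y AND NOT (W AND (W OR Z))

No

E1: NOT Y AND ((NOT Z OR Y AND NOT Y) AND NOT W OR NOT Y AND Y OR NOT Z AND W)
    = NOT Y AND ((NOT Z OR Y AND NOT Y) AND NOT W OR NOT Z AND W)   [complement / identity]
    = NOT Y AND (NOT Z AND NOT W OR NOT Z AND W)   [complement / identity]
    = NOT Y AND NOT Z   [distribution]
E2: Z OR Y AND NOT (W AND (W OR Z))
    = Z OR Y AND NOT W   [absorption]
These differ: at W=1, Y=1, Z=1, E1 = 0 but E2 = 1.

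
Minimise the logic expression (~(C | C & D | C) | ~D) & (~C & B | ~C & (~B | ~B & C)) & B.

~C & B

(~(C | C & D | C) | ~D) & (~C & B | ~C & (~B | ~B & C)) & B
= (~(C | C & D | C) | ~D) & (~C & B | ~C & ~B) & B
= (~(C | C) | ~D) & (~C & B | ~C & ~B) & B
= (~C | ~D) & (~C & B | ~C & ~B) & B
= (~C | ~D) & ~C & B
= ~C & B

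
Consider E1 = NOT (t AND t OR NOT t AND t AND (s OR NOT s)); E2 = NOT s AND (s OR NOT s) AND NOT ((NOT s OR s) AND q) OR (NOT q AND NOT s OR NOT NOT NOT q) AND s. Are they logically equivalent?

No

E1: NOT (t AND t OR NOT t AND t AND (s OR NOT s))
    = NOT (t AND t OR NOT t AND t)   [complement / identity]
    = NOT t   [distribution]
E2: NOT s AND (s OR NOT s) AND NOT ((NOT s OR s) AND q) OR (NOT q AND NOT s OR NOT NOT NOT q) AND s
    = NOT s AND (s OR NOT s) AND NOT q OR (NOT q AND NOT s OR NOT NOT NOT q) AND s   [complement / identity]
    = NOT s AND (s OR NOT s) AND NOT q OR (NOT q AND NOT s OR NOT q) AND s   [double negation]
    = NOT s AND NOT q OR (NOT q AND NOT s OR NOT q) AND s   [complement / identity]
    = NOT s AND NOT q OR NOT q AND s   [absorption]
    = NOT q   [distribution]
These differ: at q=1, s=0, t=0, E1 = 1 but E2 = 0.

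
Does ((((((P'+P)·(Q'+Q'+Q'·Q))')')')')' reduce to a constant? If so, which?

no

((((((P'+P)·(Q'+Q'+Q'·Q))')')')')'
= ((((((P'+P)·(Q'+Q'))')')')')'   (complement / identity)
= (((((Q'+Q')')')')')'   (complement / identity)
= (((((Q')')')')')'   (idempotence)
= (((Q')')')'   (double negation)
= (Q')'   (double negation)
= Q   (double negation)
This depends on Q, so it is not a constant.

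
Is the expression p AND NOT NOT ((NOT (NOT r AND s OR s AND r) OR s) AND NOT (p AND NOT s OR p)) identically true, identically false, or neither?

identically false

p AND NOT NOT ((NOT (NOT r AND s OR s AND r) OR s) AND NOT (p AND NOT s OR p))
= p AND NOT NOT ((NOT (NOT r AND s OR s AND r) OR s) AND NOT p)   (absorption)
= p AND NOT NOT ((NOT s OR s) AND NOT p)   (distribution)
= p AND NOT NOT NOT p   (complement / identity)
= p AND NOT p   (double negation)
= FALSE   (complement)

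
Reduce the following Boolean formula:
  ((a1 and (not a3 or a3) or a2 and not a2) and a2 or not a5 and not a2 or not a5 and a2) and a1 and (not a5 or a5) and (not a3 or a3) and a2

((a1 and (not a3 or a3) or a2 and not a2) and a2 or not a5 and not a2 or not a5 and a2) and a1 and (not a5 or a5) and (not a3 or a3) and a2
= (a1 and (not a3 or a3) and a2 or not a5 and not a2 or not a5 and a2) and a1 and (not a5 or a5) and (not a3 or a3) and a2   — complement / identity
= (a1 and (not a3 or a3) and a2 or not a5 and not a2 or not a5 and a2) and a1 and (not a3 or a3) and a2   — complement / identity
= (a1 and (not a3 or a3) and a2 or not a5) and a1 and (not a3 or a3) and a2   — distribution
= a1 and (not a3 or a3) and a2   — absorption
= a1 and a2   — complement / identity

a1 and a2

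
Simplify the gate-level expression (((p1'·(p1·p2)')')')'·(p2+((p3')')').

p1·(p2+p3')

(((p1'·(p1·p2)')')')'·(p2+((p3')')')
= ((p1+p1·p2)')'·(p2+((p3')')')   — De Morgan
= (p1')'·(p2+((p3')')')   — absorption
= (p1')'·(p2+p3')   — double negation
= p1·(p2+p3')   — double negation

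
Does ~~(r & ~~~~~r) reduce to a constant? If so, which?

yes, False

~~(r & ~~~~~r)
= ~~(r & ~~~r)
= ~~(r & ~r)
= r & ~r
= 0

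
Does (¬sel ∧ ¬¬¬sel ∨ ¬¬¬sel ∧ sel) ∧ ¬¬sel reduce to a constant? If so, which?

yes, False

(¬sel ∧ ¬¬¬sel ∨ ¬¬¬sel ∧ sel) ∧ ¬¬sel
= ¬¬¬sel ∧ ¬¬sel
= ¬¬¬sel ∧ sel
= ¬sel ∧ sel
= False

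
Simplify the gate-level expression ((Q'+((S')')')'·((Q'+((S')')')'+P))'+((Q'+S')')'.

Q'+S'

((Q'+((S')')')'·((Q'+((S')')')'+P))'+((Q'+S')')'
= ((Q'+((S')')')')'+((Q'+S')')'   (absorption)
= ((Q'+S')')'+((Q'+S')')'   (double negation)
= ((Q'+S')')'   (idempotence)
= Q'+S'   (double negation)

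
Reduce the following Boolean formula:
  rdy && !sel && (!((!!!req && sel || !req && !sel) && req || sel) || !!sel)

rdy && !sel && (!((!!!req && sel || !req && !sel) && req || sel) || !!sel)
= rdy && !sel && (!((!req && sel || !req && !sel) && req || sel) || !!sel)   [double negation]
= rdy && !sel && (!(!req && req || sel) || !!sel)   [distribution]
= rdy && !sel && (!(!req && req || sel) || sel)   [double negation]
= rdy && !sel && (!sel || sel)   [complement / identity]
= rdy && !sel   [complement / identity]

rdy && !sel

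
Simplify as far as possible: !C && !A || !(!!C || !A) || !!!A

!C && !A || !(!!C || !A) || !!!A
= !C && !A || !C && A || !!!A   [De Morgan]
= !C || !!!A   [distribution]
= !C || !A   [double negation]

!C || !A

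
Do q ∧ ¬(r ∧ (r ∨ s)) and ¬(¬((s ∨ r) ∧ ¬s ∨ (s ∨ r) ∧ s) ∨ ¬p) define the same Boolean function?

No

E1: q ∧ ¬(r ∧ (r ∨ s))
    = q ∧ ¬r   (absorption)
E2: ¬(¬((s ∨ r) ∧ ¬s ∨ (s ∨ r) ∧ s) ∨ ¬p)
    = ¬(¬(s ∨ r) ∨ ¬p)   (distribution)
    = (s ∨ r) ∧ p   (De Morgan)
These differ: at p=1, q=0, r=1, s=0, E1 = 0 but E2 = 1.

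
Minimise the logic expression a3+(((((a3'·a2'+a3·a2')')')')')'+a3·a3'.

a3+a2

a3+(((((a3'·a2'+a3·a2')')')')')'+a3·a3'
= a3+(((((a3'·a2'+a3·a2')')')')')'
= a3+(((a3'·a2'+a3·a2')')')'
= a3+(((a2')')')'
= a3+(a2')'
= a3+a2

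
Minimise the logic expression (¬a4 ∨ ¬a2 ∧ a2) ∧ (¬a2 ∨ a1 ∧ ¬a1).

(¬a4 ∨ ¬a2 ∧ a2) ∧ (¬a2 ∨ a1 ∧ ¬a1)
= ¬a4 ∧ (¬a2 ∨ a1 ∧ ¬a1)   [complement / identity]
= ¬a4 ∧ ¬a2   [complement / identity]

¬a4 ∧ ¬a2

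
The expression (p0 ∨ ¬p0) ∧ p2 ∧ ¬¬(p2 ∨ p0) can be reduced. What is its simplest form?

p2

(p0 ∨ ¬p0) ∧ p2 ∧ ¬¬(p2 ∨ p0)
= (p0 ∨ ¬p0) ∧ p2 ∧ (p2 ∨ p0)   (double negation)
= p2 ∧ (p2 ∨ p0)   (complement / identity)
= p2   (absorption)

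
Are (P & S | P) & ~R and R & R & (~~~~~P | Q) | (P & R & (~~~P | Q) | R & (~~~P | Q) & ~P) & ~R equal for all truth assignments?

E1: (P & S | P) & ~R
    = P & ~R   (absorption)
E2: R & R & (~~~~~P | Q) | (P & R & (~~~P | Q) | R & (~~~P | Q) & ~P) & ~R
    = R & R & (~~~~~P | Q) | R & (~~~P | Q) & ~R   (distribution)
    = R & R & (~~~P | Q) | R & (~~~P | Q) & ~R   (double negation)
    = R & (~~~P | Q)   (distribution)
    = R & (~P | Q)   (double negation)
These differ: at P=0, Q=1, R=1, S=1, E1 = 0 but E2 = 1.

No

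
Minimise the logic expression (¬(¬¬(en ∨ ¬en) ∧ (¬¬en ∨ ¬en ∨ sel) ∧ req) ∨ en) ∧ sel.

(¬req ∨ en) ∧ sel

(¬(¬¬(en ∨ ¬en) ∧ (¬¬en ∨ ¬en ∨ sel) ∧ req) ∨ en) ∧ sel
= (¬((en ∨ ¬en) ∧ (¬¬en ∨ ¬en ∨ sel) ∧ req) ∨ en) ∧ sel   (double negation)
= (¬((en ∨ ¬en) ∧ (en ∨ ¬en ∨ sel) ∧ req) ∨ en) ∧ sel   (double negation)
= (¬((en ∨ ¬en) ∧ req) ∨ en) ∧ sel   (absorption)
= (¬req ∨ en) ∧ sel   (complement / identity)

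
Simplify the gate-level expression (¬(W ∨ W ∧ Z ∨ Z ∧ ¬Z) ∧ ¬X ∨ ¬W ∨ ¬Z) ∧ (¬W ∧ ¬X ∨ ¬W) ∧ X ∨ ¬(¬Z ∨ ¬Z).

¬W ∧ X ∨ Z

(¬(W ∨ W ∧ Z ∨ Z ∧ ¬Z) ∧ ¬X ∨ ¬W ∨ ¬Z) ∧ (¬W ∧ ¬X ∨ ¬W) ∧ X ∨ ¬(¬Z ∨ ¬Z)
= (¬(W ∨ Z ∧ ¬Z) ∧ ¬X ∨ ¬W ∨ ¬Z) ∧ (¬W ∧ ¬X ∨ ¬W) ∧ X ∨ ¬(¬Z ∨ ¬Z)
= (¬(W ∨ Z ∧ ¬Z) ∧ ¬X ∨ ¬W ∨ ¬Z) ∧ (¬W ∧ ¬X ∨ ¬W) ∧ X ∨ Z ∧ Z
= (¬W ∧ ¬X ∨ ¬W ∨ ¬Z) ∧ (¬W ∧ ¬X ∨ ¬W) ∧ X ∨ Z ∧ Z
= (¬W ∧ ¬X ∨ ¬W) ∧ X ∨ Z ∧ Z
= ¬W ∧ X ∨ Z ∧ Z
= ¬W ∧ X ∨ Z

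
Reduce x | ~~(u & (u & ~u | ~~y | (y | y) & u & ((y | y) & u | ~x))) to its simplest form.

x | ~~(u & (u & ~u | ~~y | (y | y) & u & ((y | y) & u | ~x)))
= x | ~~(u & (u & ~u | y | (y | y) & u & ((y | y) & u | ~x)))   [double negation]
= x | ~~(u & (y | (y | y) & u & ((y | y) & u | ~x)))   [complement / identity]
= x | ~~(u & (y | (y | y) & u))   [absorption]
= x | u & (y | (y | y) & u)   [double negation]
= x | u & (y | y & u)   [idempotence]
= x | u & y   [absorption]

x | u & y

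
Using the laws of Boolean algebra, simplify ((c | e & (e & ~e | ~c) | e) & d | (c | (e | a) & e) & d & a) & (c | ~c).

((c | e & (e & ~e | ~c) | e) & d | (c | (e | a) & e) & d & a) & (c | ~c)
= ((c | e & ~c | e) & d | (c | (e | a) & e) & d & a) & (c | ~c)   (complement / identity)
= (c | e & ~c | e) & d | (c | (e | a) & e) & d & a   (complement / identity)
= (c | e & ~c | e) & d | (c | e) & d & a   (absorption)
= (c | e) & d | (c | e) & d & a   (absorption)
= (c | e) & d   (absorption)

(c | e) & d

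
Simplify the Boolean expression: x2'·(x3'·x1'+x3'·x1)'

x2'·x3

x2'·(x3'·x1'+x3'·x1)'
= x2'·(x3')'   — distribution
= x2'·x3   — double negation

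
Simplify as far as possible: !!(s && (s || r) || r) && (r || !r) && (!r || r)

!!(s && (s || r) || r) && (r || !r) && (!r || r)
= !!(s || r) && (r || !r) && (!r || r)   (absorption)
= !!(s || r) && (!r || r)   (complement / identity)
= !!(s || r)   (complement / identity)
= s || r   (double negation)

s || r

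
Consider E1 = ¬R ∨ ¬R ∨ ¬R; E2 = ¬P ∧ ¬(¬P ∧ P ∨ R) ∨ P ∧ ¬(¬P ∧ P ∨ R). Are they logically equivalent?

E1: ¬R ∨ ¬R ∨ ¬R
    = ¬R ∨ ¬R   (idempotence)
    = ¬R   (idempotence)
E2: ¬P ∧ ¬(¬P ∧ P ∨ R) ∨ P ∧ ¬(¬P ∧ P ∨ R)
    = ¬(¬P ∧ P ∨ R)   (distribution)
    = ¬R   (complement / identity)
Both reduce to ¬R, so they are equivalent.

Yes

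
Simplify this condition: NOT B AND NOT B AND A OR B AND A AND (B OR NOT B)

A

NOT B AND NOT B AND A OR B AND A AND (B OR NOT B)
= NOT B AND A OR B AND A AND (B OR NOT B)   — idempotence
= NOT B AND A OR B AND A   — complement / identity
= A   — distribution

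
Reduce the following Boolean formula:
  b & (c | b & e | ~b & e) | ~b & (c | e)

c | e

b & (c | b & e | ~b & e) | ~b & (c | e)
= b & (c | e) | ~b & (c | e)   (distribution)
= c | e   (distribution)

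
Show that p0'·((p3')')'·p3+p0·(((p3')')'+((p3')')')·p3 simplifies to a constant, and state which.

p0'·((p3')')'·p3+p0·(((p3')')'+((p3')')')·p3
= p0'·((p3')')'·p3+p0·((p3')')'·p3   (idempotence)
= ((p3')')'·p3   (distribution)
= p3'·p3   (double negation)
= 0   (complement)

0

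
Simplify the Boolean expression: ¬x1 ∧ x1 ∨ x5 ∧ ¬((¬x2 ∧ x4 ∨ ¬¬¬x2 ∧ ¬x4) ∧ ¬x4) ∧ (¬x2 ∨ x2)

¬x1 ∧ x1 ∨ x5 ∧ ¬((¬x2 ∧ x4 ∨ ¬¬¬x2 ∧ ¬x4) ∧ ¬x4) ∧ (¬x2 ∨ x2)
= ¬x1 ∧ x1 ∨ x5 ∧ ¬((¬x2 ∧ x4 ∨ ¬¬¬x2 ∧ ¬x4) ∧ ¬x4)   (complement / identity)
= ¬x1 ∧ x1 ∨ x5 ∧ ¬((¬x2 ∧ x4 ∨ ¬x2 ∧ ¬x4) ∧ ¬x4)   (double negation)
= x5 ∧ ¬((¬x2 ∧ x4 ∨ ¬x2 ∧ ¬x4) ∧ ¬x4)   (complement / identity)
= x5 ∧ ¬(¬x2 ∧ ¬x4)   (distribution)
= x5 ∧ (x2 ∨ x4)   (De Morgan)

x5 ∧ (x2 ∨ x4)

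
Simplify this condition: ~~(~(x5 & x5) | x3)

~x5 | x3

~~(~(x5 & x5) | x3)
= ~(x5 & x5) | x3   [double negation]
= ~x5 | x3   [idempotence]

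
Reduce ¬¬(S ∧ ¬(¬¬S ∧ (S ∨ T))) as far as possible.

¬¬(S ∧ ¬(¬¬S ∧ (S ∨ T)))
= ¬¬(S ∧ ¬(S ∧ (S ∨ T)))   [double negation]
= ¬¬(S ∧ ¬S)   [absorption]
= S ∧ ¬S   [double negation]
= False   [complement]

False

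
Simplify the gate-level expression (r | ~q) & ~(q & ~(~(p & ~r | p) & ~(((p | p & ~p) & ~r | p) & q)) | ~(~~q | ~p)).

(r | ~q) & ~p

(r | ~q) & ~(q & ~(~(p & ~r | p) & ~(((p | p & ~p) & ~r | p) & q)) | ~(~~q | ~p))
= (r | ~q) & ~(q & ~(~(p & ~r | p) & ~(((p | p & ~p) & ~r | p) & q)) | ~q & p)   (De Morgan)
= (r | ~q) & ~(q & ~(~(p & ~r | p) & ~((p & ~r | p) & q)) | ~q & p)   (complement / identity)
= (r | ~q) & ~(q & (p & ~r | p | (p & ~r | p) & q) | ~q & p)   (De Morgan)
= (r | ~q) & ~(q & (p & ~r | p) | ~q & p)   (absorption)
= (r | ~q) & ~(q & p | ~q & p)   (absorption)
= (r | ~q) & ~p   (distribution)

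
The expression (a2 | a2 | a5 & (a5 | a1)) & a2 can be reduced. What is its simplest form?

a2

(a2 | a2 | a5 & (a5 | a1)) & a2
= (a2 | a2 | a5) & a2   (absorption)
= (a2 | a5) & a2   (idempotence)
= a2   (absorption)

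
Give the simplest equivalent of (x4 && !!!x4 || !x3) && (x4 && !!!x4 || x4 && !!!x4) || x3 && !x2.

(x4 && !!!x4 || !x3) && (x4 && !!!x4 || x4 && !!!x4) || x3 && !x2
= (x4 && !!!x4 || !x3) && x4 && !!!x4 || x3 && !x2   — idempotence
= x4 && !!!x4 || x3 && !x2   — absorption
= x4 && !x4 || x3 && !x2   — double negation
= x3 && !x2   — complement / identity

x3 && !x2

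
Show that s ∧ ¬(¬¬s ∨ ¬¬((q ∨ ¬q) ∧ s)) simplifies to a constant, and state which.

False

s ∧ ¬(¬¬s ∨ ¬¬((q ∨ ¬q) ∧ s))
= s ∧ ¬(¬¬s ∨ ¬¬s)   — complement / identity
= s ∧ ¬s ∧ ¬s   — De Morgan
= s ∧ ¬s   — idempotence
= False   — complement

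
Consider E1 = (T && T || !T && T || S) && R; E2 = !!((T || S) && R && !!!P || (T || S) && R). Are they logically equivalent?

E1: (T && T || !T && T || S) && R
    = (T || S) && R   (distribution)
E2: !!((T || S) && R && !!!P || (T || S) && R)
    = !!((T || S) && R && !P || (T || S) && R)   (double negation)
    = !!((T || S) && R)   (absorption)
    = (T || S) && R   (double negation)
Both reduce to (T || S) && R, so they are equivalent.

Yes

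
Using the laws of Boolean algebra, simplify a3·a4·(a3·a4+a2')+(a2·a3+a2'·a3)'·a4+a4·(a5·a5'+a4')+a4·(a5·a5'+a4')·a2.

a3·a4·(a3·a4+a2')+(a2·a3+a2'·a3)'·a4+a4·(a5·a5'+a4')+a4·(a5·a5'+a4')·a2
= a3·a4+(a2·a3+a2'·a3)'·a4+a4·(a5·a5'+a4')+a4·(a5·a5'+a4')·a2   [absorption]
= a3·a4+a3'·a4+a4·(a5·a5'+a4')+a4·(a5·a5'+a4')·a2   [distribution]
= a4+a4·(a5·a5'+a4')+a4·(a5·a5'+a4')·a2   [distribution]
= a4+a4·(a5·a5'+a4')   [absorption]
= a4+a4·a4'   [complement / identity]
= a4   [complement / identity]

a4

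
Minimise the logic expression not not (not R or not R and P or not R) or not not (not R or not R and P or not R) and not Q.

not not (not R or not R and P or not R) or not not (not R or not R and P or not R) and not Q
= not not (not R or not R and P or not R)
= not not (not R or not R)
= not (R and R)
= not R

not R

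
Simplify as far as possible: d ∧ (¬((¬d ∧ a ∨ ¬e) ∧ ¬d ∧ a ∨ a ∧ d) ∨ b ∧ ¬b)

d ∧ ¬a

d ∧ (¬((¬d ∧ a ∨ ¬e) ∧ ¬d ∧ a ∨ a ∧ d) ∨ b ∧ ¬b)
= d ∧ ¬((¬d ∧ a ∨ ¬e) ∧ ¬d ∧ a ∨ a ∧ d)   [complement / identity]
= d ∧ ¬(¬d ∧ a ∨ a ∧ d)   [absorption]
= d ∧ ¬a   [distribution]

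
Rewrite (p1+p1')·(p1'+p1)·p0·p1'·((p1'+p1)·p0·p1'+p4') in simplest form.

(p1+p1')·(p1'+p1)·p0·p1'·((p1'+p1)·p0·p1'+p4')
= (p1'+p1)·p0·p1'·((p1'+p1)·p0·p1'+p4')
= (p1'+p1)·p0·p1'
= p0·p1'

p0·p1'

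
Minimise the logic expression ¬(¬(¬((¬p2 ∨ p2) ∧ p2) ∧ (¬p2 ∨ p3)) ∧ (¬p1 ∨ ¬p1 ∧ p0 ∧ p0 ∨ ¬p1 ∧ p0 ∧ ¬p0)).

¬(¬(¬((¬p2 ∨ p2) ∧ p2) ∧ (¬p2 ∨ p3)) ∧ (¬p1 ∨ ¬p1 ∧ p0 ∧ p0 ∨ ¬p1 ∧ p0 ∧ ¬p0))
= ¬(¬(¬((¬p2 ∨ p2) ∧ p2) ∧ (¬p2 ∨ p3)) ∧ (¬p1 ∨ ¬p1 ∧ p0))
= ¬(¬(¬((¬p2 ∨ p2) ∧ p2) ∧ (¬p2 ∨ p3)) ∧ ¬p1)
= ¬(¬(¬p2 ∧ (¬p2 ∨ p3)) ∧ ¬p1)
= ¬p2 ∧ (¬p2 ∨ p3) ∨ p1
= ¬p2 ∨ p1

¬p2 ∨ p1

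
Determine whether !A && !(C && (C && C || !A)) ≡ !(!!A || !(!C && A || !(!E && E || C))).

Yes

E1: !A && !(C && (C && C || !A))
    = !A && !(C && (C || !A))   (idempotence)
    = !A && !C   (absorption)
E2: !(!!A || !(!C && A || !(!E && E || C)))
    = !(!!A || !(!C && A || !C))   (complement / identity)
    = !A && (!C && A || !C)   (De Morgan)
    = !A && !C   (absorption)
Both reduce to !A && !C, so they are equivalent.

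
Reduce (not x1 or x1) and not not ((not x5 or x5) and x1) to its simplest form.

x1

(not x1 or x1) and not not ((not x5 or x5) and x1)
= not not ((not x5 or x5) and x1)   [complement / identity]
= not not x1   [complement / identity]
= x1   [double negation]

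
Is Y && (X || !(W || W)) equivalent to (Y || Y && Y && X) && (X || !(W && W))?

E1: Y && (X || !(W || W))
    = Y && (X || !W)   (idempotence)
E2: (Y || Y && Y && X) && (X || !(W && W))
    = (Y || Y && Y && X) && (X || !W)   (idempotence)
    = (Y || Y && X) && (X || !W)   (idempotence)
    = Y && (X || !W)   (absorption)
Both reduce to Y && (X || !W), so they are equivalent.

Yes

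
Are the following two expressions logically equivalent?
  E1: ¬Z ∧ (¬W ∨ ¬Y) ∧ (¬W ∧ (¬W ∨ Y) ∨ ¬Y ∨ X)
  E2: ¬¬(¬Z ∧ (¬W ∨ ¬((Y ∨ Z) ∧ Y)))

E1: ¬Z ∧ (¬W ∨ ¬Y) ∧ (¬W ∧ (¬W ∨ Y) ∨ ¬Y ∨ X)
    = ¬Z ∧ (¬W ∨ ¬Y) ∧ (¬W ∨ ¬Y ∨ X)   [absorption]
    = ¬Z ∧ (¬W ∨ ¬Y)   [absorption]
E2: ¬¬(¬Z ∧ (¬W ∨ ¬((Y ∨ Z) ∧ Y)))
    = ¬¬(¬Z ∧ (¬W ∨ ¬Y))   [absorption]
    = ¬Z ∧ (¬W ∨ ¬Y)   [double negation]
Both reduce to ¬Z ∧ (¬W ∨ ¬Y), so they are equivalent.

Yes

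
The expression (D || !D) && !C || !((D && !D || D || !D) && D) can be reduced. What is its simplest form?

!C || !D

(D || !D) && !C || !((D && !D || D || !D) && D)
= !C || !((D && !D || D || !D) && D)   (complement / identity)
= !C || !((D || !D) && D)   (complement / identity)
= !C || !D   (complement / identity)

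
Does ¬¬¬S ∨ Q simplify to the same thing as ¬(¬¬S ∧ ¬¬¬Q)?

E1: ¬¬¬S ∨ Q
    = ¬S ∨ Q   (double negation)
E2: ¬(¬¬S ∧ ¬¬¬Q)
    = ¬(¬¬S ∧ ¬Q)   (double negation)
    = ¬S ∨ Q   (De Morgan)
Both reduce to ¬S ∨ Q, so they are equivalent.

Yes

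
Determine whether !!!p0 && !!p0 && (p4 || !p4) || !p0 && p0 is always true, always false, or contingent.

!!!p0 && !!p0 && (p4 || !p4) || !p0 && p0
= !!!p0 && !!p0 && (p4 || !p4)   (complement / identity)
= !!!p0 && !!p0   (complement / identity)
= !!!p0 && p0   (double negation)
= !p0 && p0   (double negation)
= false   (complement)

always false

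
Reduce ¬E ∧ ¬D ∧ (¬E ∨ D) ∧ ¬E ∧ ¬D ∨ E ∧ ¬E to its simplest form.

¬E ∧ ¬D

¬E ∧ ¬D ∧ (¬E ∨ D) ∧ ¬E ∧ ¬D ∨ E ∧ ¬E
= ¬E ∧ ¬D ∧ (¬E ∨ D) ∧ ¬E ∧ ¬D   (complement / identity)
= ¬E ∧ ¬D ∧ ¬E ∧ ¬D   (absorption)
= ¬E ∧ ¬D   (idempotence)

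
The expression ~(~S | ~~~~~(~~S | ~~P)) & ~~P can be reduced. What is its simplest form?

~(~S | ~~~~~(~~S | ~~P)) & ~~P
= ~(~S | ~~~~(~S & ~P)) & ~~P   — De Morgan
= ~(~S | ~~~(S | P)) & ~~P   — De Morgan
= S & ~~(S | P) & ~~P   — De Morgan
= S & (S | P) & ~~P   — double negation
= S & ~~P   — absorption
= S & P   — double negation

S & P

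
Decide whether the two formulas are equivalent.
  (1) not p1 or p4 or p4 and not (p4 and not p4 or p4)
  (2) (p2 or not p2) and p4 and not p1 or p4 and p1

E1: not p1 or p4 or p4 and not (p4 and not p4 or p4)
    = not p1 or p4 or p4 and not p4   (complement / identity)
    = not p1 or p4   (complement / identity)
E2: (p2 or not p2) and p4 and not p1 or p4 and p1
    = p4 and not p1 or p4 and p1   (complement / identity)
    = p4   (distribution)
These differ: at p1=0, p2=0, p4=0, E1 = 1 but E2 = 0.

No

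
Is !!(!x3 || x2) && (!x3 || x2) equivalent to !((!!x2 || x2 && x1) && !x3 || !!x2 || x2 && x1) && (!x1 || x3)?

No

E1: !!(!x3 || x2) && (!x3 || x2)
    = (!x3 || x2) && (!x3 || x2)   [double negation]
    = !x3 || x2   [idempotence]
E2: !((!!x2 || x2 && x1) && !x3 || !!x2 || x2 && x1) && (!x1 || x3)
    = !(!!x2 || x2 && x1) && (!x1 || x3)   [absorption]
    = !(x2 || x2 && x1) && (!x1 || x3)   [double negation]
    = !x2 && (!x1 || x3)   [absorption]
These differ: at x1=1, x2=1, x3=0, E1 = 1 but E2 = 0.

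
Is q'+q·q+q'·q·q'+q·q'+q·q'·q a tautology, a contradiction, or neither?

q'+q·q+q'·q·q'+q·q'+q·q'·q
= q'+q·q+q'·q·q'+q·q'·q   (complement / identity)
= q'+q·q+q'·q   (distribution)
= q'+q   (distribution)
= 1   (complement)

tautology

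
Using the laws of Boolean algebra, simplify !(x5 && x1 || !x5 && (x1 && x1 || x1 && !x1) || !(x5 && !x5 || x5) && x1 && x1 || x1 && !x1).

!x1

!(x5 && x1 || !x5 && (x1 && x1 || x1 && !x1) || !(x5 && !x5 || x5) && x1 && x1 || x1 && !x1)
= !(x5 && x1 || !x5 && (x1 && x1 || x1 && !x1) || !x5 && x1 && x1 || x1 && !x1)   [complement / identity]
= !(x5 && x1 || !x5 && x1 || !x5 && x1 && x1 || x1 && !x1)   [distribution]
= !(x5 && x1 || !x5 && x1 || x1 && !x1)   [absorption]
= !(x5 && x1 || !x5 && x1)   [complement / identity]
= !x1   [distribution]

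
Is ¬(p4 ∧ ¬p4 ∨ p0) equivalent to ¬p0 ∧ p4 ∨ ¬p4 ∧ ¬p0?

Yes

E1: ¬(p4 ∧ ¬p4 ∨ p0)
    = ¬p0   (complement / identity)
E2: ¬p0 ∧ p4 ∨ ¬p4 ∧ ¬p0
    = ¬p0   (distribution)
Both reduce to ¬p0, so they are equivalent.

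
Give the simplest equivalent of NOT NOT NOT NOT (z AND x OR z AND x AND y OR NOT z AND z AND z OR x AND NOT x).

x AND z

NOT NOT NOT NOT (z AND x OR z AND x AND y OR NOT z AND z AND z OR x AND NOT x)
= NOT NOT NOT NOT (z AND x OR NOT z AND z AND z OR x AND NOT x)
= NOT NOT NOT NOT (z AND x OR NOT z AND z AND z)
= NOT NOT NOT NOT ((x OR NOT z AND z) AND z)
= NOT NOT NOT NOT (x AND z)
= NOT NOT (x AND z)
= x AND z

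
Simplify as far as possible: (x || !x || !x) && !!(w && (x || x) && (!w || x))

w && x

(x || !x || !x) && !!(w && (x || x) && (!w || x))
= (x || !x) && !!(w && (x || x) && (!w || x))
= !!(w && (x || x) && (!w || x))
= w && (x || x) && (!w || x)
= w && (x || x && !w)
= w && x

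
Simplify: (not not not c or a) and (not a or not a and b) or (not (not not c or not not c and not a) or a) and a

not c or a

(not not not c or a) and (not a or not a and b) or (not (not not c or not not c and not a) or a) and a
= (not not not c or a) and not a or (not (not not c or not not c and not a) or a) and a   — absorption
= (not not not c or a) and not a or (not not not c or a) and a   — absorption
= not not not c or a   — distribution
= not c or a   — double negation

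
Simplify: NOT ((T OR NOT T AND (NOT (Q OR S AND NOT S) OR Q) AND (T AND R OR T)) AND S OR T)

NOT ((T OR NOT T AND (NOT (Q OR S AND NOT S) OR Q) AND (T AND R OR T)) AND S OR T)
= NOT ((T OR NOT T AND (NOT (Q OR S AND NOT S) OR Q) AND T) AND S OR T)   (absorption)
= NOT ((T OR NOT T AND (NOT Q OR Q) AND T) AND S OR T)   (complement / identity)
= NOT ((T OR NOT T AND T) AND S OR T)   (complement / identity)
= NOT (T AND S OR T)   (complement / identity)
= NOT T   (absorption)

NOT T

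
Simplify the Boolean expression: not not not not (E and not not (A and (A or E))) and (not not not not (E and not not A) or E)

not not not not (E and not not (A and (A or E))) and (not not not not (E and not not A) or E)
= not not not not (E and not not A) and (not not not not (E and not not A) or E)   — absorption
= not not not not (E and not not A)   — absorption
= not not (E and not not A)   — double negation
= E and not not A   — double negation
= E and A   — double negation

E and A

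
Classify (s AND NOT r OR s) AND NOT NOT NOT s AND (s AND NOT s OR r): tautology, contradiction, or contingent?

contradiction

(s AND NOT r OR s) AND NOT NOT NOT s AND (s AND NOT s OR r)
= s AND NOT NOT NOT s AND (s AND NOT s OR r)   [absorption]
= s AND NOT s AND (s AND NOT s OR r)   [double negation]
= s AND NOT s   [absorption]
= FALSE   [complement]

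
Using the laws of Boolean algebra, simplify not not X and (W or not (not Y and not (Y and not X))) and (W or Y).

not not X and (W or not (not Y and not (Y and not X))) and (W or Y)
= X and (W or not (not Y and not (Y and not X))) and (W or Y)
= X and (W or Y or Y and not X) and (W or Y)
= X and (W or Y) and (W or Y)
= X and (W or Y)

X and (W or Y)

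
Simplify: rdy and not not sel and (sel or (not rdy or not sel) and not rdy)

rdy and not not sel and (sel or (not rdy or not sel) and not rdy)
= rdy and sel and (sel or (not rdy or not sel) and not rdy)   (double negation)
= rdy and sel and (sel or not rdy)   (absorption)
= rdy and sel   (absorption)

rdy and sel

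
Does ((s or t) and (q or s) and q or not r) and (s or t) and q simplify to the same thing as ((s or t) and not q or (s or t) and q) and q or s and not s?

Yes

E1: ((s or t) and (q or s) and q or not r) and (s or t) and q
    = ((s or t) and q or not r) and (s or t) and q   [absorption]
    = (s or t) and q   [absorption]
E2: ((s or t) and not q or (s or t) and q) and q or s and not s
    = (s or t) and q or s and not s   [distribution]
    = (s or t) and q   [complement / identity]
Both reduce to (s or t) and q, so they are equivalent.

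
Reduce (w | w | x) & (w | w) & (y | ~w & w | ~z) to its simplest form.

w & (y | ~z)

(w | w | x) & (w | w) & (y | ~w & w | ~z)
= (w | w) & (y | ~w & w | ~z)   (absorption)
= (w | w) & (y | ~z)   (complement / identity)
= w & (y | ~z)   (idempotence)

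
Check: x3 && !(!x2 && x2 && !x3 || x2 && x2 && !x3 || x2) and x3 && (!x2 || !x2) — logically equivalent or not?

Yes

E1: x3 && !(!x2 && x2 && !x3 || x2 && x2 && !x3 || x2)
    = x3 && !(x2 && !x3 || x2)
    = x3 && !x2
E2: x3 && (!x2 || !x2)
    = x3 && !x2
Both reduce to x3 && !x2, so they are equivalent.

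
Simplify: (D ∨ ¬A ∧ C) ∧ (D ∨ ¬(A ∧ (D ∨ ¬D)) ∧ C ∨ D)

D ∨ ¬A ∧ C

(D ∨ ¬A ∧ C) ∧ (D ∨ ¬(A ∧ (D ∨ ¬D)) ∧ C ∨ D)
= (D ∨ ¬A ∧ C) ∧ (D ∨ ¬A ∧ C ∨ D)   [complement / identity]
= D ∨ ¬A ∧ C   [absorption]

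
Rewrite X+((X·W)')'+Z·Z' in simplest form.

X

X+((X·W)')'+Z·Z'
= X+((X·W)')'   [complement / identity]
= X+X·W   [double negation]
= X   [absorption]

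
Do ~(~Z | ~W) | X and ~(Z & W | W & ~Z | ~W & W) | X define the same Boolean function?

E1: ~(~Z | ~W) | X
    = Z & W | X   (De Morgan)
E2: ~(Z & W | W & ~Z | ~W & W) | X
    = ~(Z & W | W & ~Z) | X   (complement / identity)
    = ~W | X   (distribution)
These differ: at W=0, X=0, Z=0, E1 = 0 but E2 = 1.

No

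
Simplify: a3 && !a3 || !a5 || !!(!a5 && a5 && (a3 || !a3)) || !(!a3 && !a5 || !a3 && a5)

!a5 || a3

a3 && !a3 || !a5 || !!(!a5 && a5 && (a3 || !a3)) || !(!a3 && !a5 || !a3 && a5)
= a3 && !a3 || !a5 || !!(!a5 && a5 && (a3 || !a3)) || !!a3   (distribution)
= a3 && !a3 || !a5 || !!(!a5 && a5) || !!a3   (complement / identity)
= a3 && !a3 || !a5 || !a5 && a5 || !!a3   (double negation)
= a3 && !a3 || !a5 || !a5 && a5 || a3   (double negation)
= a3 && !a3 || !a5 || a3   (complement / identity)
= !a5 || a3   (complement / identity)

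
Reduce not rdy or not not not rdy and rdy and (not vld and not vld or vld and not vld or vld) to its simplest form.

not rdy

not rdy or not not not rdy and rdy and (not vld and not vld or vld and not vld or vld)
= not rdy or not not not rdy and rdy and (not vld or vld)
= not rdy or not not not rdy and rdy
= not rdy or not rdy and rdy
= not rdy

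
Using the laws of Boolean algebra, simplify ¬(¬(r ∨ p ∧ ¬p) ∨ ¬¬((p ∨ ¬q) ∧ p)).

r ∧ ¬p

¬(¬(r ∨ p ∧ ¬p) ∨ ¬¬((p ∨ ¬q) ∧ p))
= (r ∨ p ∧ ¬p) ∧ ¬((p ∨ ¬q) ∧ p)
= (r ∨ p ∧ ¬p) ∧ ¬p
= r ∧ ¬p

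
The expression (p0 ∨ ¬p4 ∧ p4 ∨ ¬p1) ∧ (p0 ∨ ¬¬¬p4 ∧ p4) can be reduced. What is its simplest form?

(p0 ∨ ¬p4 ∧ p4 ∨ ¬p1) ∧ (p0 ∨ ¬¬¬p4 ∧ p4)
= (p0 ∨ ¬p4 ∧ p4 ∨ ¬p1) ∧ (p0 ∨ ¬p4 ∧ p4)   [double negation]
= p0 ∨ ¬p4 ∧ p4   [absorption]
= p0   [complement / identity]

p0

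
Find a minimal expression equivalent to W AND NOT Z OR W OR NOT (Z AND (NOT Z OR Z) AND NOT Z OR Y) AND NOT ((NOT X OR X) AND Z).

W AND NOT Z OR W OR NOT (Z AND (NOT Z OR Z) AND NOT Z OR Y) AND NOT ((NOT X OR X) AND Z)
= W AND NOT Z OR W OR NOT (Z AND NOT Z OR Y) AND NOT ((NOT X OR X) AND Z)
= W AND NOT Z OR W OR NOT (Z AND NOT Z OR Y) AND NOT Z
= W OR NOT (Z AND NOT Z OR Y) AND NOT Z
= W OR NOT Y AND NOT Z

W OR NOT Y AND NOT Z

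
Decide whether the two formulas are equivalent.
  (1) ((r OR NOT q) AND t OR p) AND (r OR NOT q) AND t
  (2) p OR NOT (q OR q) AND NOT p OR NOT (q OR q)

E1: ((r OR NOT q) AND t OR p) AND (r OR NOT q) AND t
    = (r OR NOT q) AND t   — absorption
E2: p OR NOT (q OR q) AND NOT p OR NOT (q OR q)
    = p OR NOT (q OR q)   — absorption
    = p OR NOT q   — idempotence
These differ: at p=1, q=1, r=0, t=0, E1 = 0 but E2 = 1.

No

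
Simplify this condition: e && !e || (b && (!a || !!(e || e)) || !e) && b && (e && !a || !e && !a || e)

b && (!a || e)

e && !e || (b && (!a || !!(e || e)) || !e) && b && (e && !a || !e && !a || e)
= (b && (!a || !!(e || e)) || !e) && b && (e && !a || !e && !a || e)
= (b && (!a || !!(e || e)) || !e) && b && (!a || e)
= (b && (!a || !!e) || !e) && b && (!a || e)
= (b && (!a || e) || !e) && b && (!a || e)
= b && (!a || e)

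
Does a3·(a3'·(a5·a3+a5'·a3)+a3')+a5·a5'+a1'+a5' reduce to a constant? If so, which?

a3·(a3'·(a5·a3+a5'·a3)+a3')+a5·a5'+a1'+a5'
= a3·(a3'·a3+a3')+a5·a5'+a1'+a5'   — distribution
= a3·a3'+a5·a5'+a1'+a5'   — complement / identity
= a3·a3'+a1'+a5'   — complement / identity
= a1'+a5'   — complement / identity
This depends on a1, a5, so it is not a constant.

no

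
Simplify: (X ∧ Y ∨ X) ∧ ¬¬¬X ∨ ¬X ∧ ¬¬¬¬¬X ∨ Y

¬X ∨ Y

(X ∧ Y ∨ X) ∧ ¬¬¬X ∨ ¬X ∧ ¬¬¬¬¬X ∨ Y
= X ∧ ¬¬¬X ∨ ¬X ∧ ¬¬¬¬¬X ∨ Y   — absorption
= X ∧ ¬¬¬X ∨ ¬X ∧ ¬¬¬X ∨ Y   — double negation
= ¬¬¬X ∨ Y   — distribution
= ¬X ∨ Y   — double negation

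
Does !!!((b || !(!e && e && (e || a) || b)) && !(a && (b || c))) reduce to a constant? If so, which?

!!!((b || !(!e && e && (e || a) || b)) && !(a && (b || c)))
= !!!((b || !(!e && e || b)) && !(a && (b || c)))   — absorption
= !!!((b || !b) && !(a && (b || c)))   — complement / identity
= !((b || !b) && !(a && (b || c)))   — double negation
= !!(a && (b || c))   — complement / identity
= a && (b || c)   — double negation
This depends on a, b, c, so it is not a constant.

no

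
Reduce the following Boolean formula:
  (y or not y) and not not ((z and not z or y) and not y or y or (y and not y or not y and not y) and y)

(y or not y) and not not ((z and not z or y) and not y or y or (y and not y or not y and not y) and y)
= not not ((z and not z or y) and not y or y or (y and not y or not y and not y) and y)   (complement / identity)
= not not (y and not y or y or (y and not y or not y and not y) and y)   (complement / identity)
= not not (y and not y or y or not y and y)   (distribution)
= not not (y and not y or y)   (complement / identity)
= y and not y or y   (double negation)
= y   (complement / identity)

y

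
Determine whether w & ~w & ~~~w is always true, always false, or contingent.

w & ~w & ~~~w
= w & ~w & ~w   [double negation]
= w & ~w   [idempotence]
= 0   [complement]

always false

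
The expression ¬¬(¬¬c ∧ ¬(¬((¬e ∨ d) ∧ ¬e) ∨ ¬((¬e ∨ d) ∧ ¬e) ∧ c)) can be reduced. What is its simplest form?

c ∧ ¬e

¬¬(¬¬c ∧ ¬(¬((¬e ∨ d) ∧ ¬e) ∨ ¬((¬e ∨ d) ∧ ¬e) ∧ c))
= ¬¬(¬¬c ∧ ¬¬((¬e ∨ d) ∧ ¬e))   — absorption
= ¬¬(¬¬c ∧ (¬e ∨ d) ∧ ¬e)   — double negation
= ¬¬(¬¬c ∧ ¬e)   — absorption
= ¬¬c ∧ ¬e   — double negation
= c ∧ ¬e   — double negation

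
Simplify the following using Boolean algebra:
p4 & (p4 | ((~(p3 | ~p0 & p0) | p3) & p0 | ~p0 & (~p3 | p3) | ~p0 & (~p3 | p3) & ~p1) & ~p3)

p4 & (p4 | ((~(p3 | ~p0 & p0) | p3) & p0 | ~p0 & (~p3 | p3) | ~p0 & (~p3 | p3) & ~p1) & ~p3)
= p4 & (p4 | ((~p3 | p3) & p0 | ~p0 & (~p3 | p3) | ~p0 & (~p3 | p3) & ~p1) & ~p3)
= p4 & (p4 | ((~p3 | p3) & p0 | ~p0 & (~p3 | p3)) & ~p3)
= p4 & (p4 | (~p3 | p3) & ~p3)
= p4 & (p4 | ~p3)
= p4

p4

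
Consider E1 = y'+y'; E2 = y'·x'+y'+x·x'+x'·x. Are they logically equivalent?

Yes

E1: y'+y'
    = y'   — idempotence
E2: y'·x'+y'+x·x'+x'·x
    = y'+x·x'+x'·x   — absorption
    = y'+x'·x   — complement / identity
    = y'   — complement / identity
Both reduce to y', so they are equivalent.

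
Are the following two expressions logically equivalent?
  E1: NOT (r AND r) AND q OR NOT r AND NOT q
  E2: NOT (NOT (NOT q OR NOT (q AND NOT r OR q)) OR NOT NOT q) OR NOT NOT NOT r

E1: NOT (r AND r) AND q OR NOT r AND NOT q
    = NOT r AND q OR NOT r AND NOT q
    = NOT r
E2: NOT (NOT (NOT q OR NOT (q AND NOT r OR q)) OR NOT NOT q) OR NOT NOT NOT r
    = NOT (NOT (NOT q OR NOT q) OR NOT NOT q) OR NOT NOT NOT r
    = NOT (NOT NOT q OR NOT NOT q) OR NOT NOT NOT r
    = NOT NOT NOT q OR NOT NOT NOT r
    = NOT q OR NOT NOT NOT r
    = NOT q OR NOT r
These differ: at q=0, r=1, E1 = 0 but E2 = 1.

No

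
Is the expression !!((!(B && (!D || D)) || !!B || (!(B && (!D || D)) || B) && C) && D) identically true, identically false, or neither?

neither

!!((!(B && (!D || D)) || !!B || (!(B && (!D || D)) || B) && C) && D)
= (!(B && (!D || D)) || !!B || (!(B && (!D || D)) || B) && C) && D
= (!(B && (!D || D)) || B || (!(B && (!D || D)) || B) && C) && D
= (!(B && (!D || D)) || B) && D
= (!B || B) && D
= D
This depends on D, so it is not a constant.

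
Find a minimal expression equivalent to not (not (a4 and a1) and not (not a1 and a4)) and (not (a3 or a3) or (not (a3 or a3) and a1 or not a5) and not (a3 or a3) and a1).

a4 and not a3

not (not (a4 and a1) and not (not a1 and a4)) and (not (a3 or a3) or (not (a3 or a3) and a1 or not a5) and not (a3 or a3) and a1)
= (a4 and a1 or not a1 and a4) and (not (a3 or a3) or (not (a3 or a3) and a1 or not a5) and not (a3 or a3) and a1)   (De Morgan)
= (a4 and a1 or not a1 and a4) and (not (a3 or a3) or not (a3 or a3) and a1)   (absorption)
= a4 and (not (a3 or a3) or not (a3 or a3) and a1)   (distribution)
= a4 and not (a3 or a3)   (absorption)
= a4 and not a3   (idempotence)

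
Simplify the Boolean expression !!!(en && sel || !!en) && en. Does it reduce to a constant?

!!!(en && sel || !!en) && en
= !(en && sel || !!en) && en
= !(en && sel || en) && en
= !en && en
= false

false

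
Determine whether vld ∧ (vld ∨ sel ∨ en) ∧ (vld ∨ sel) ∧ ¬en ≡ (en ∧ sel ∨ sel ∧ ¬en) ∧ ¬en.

No

E1: vld ∧ (vld ∨ sel ∨ en) ∧ (vld ∨ sel) ∧ ¬en
    = vld ∧ (vld ∨ sel) ∧ ¬en   — absorption
    = vld ∧ ¬en   — absorption
E2: (en ∧ sel ∨ sel ∧ ¬en) ∧ ¬en
    = sel ∧ ¬en   — distribution
These differ: at en=0, sel=1, vld=0, E1 = 0 but E2 = 1.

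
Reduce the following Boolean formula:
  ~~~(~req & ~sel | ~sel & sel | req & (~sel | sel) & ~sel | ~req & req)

~~~(~req & ~sel | ~sel & sel | req & (~sel | sel) & ~sel | ~req & req)
= ~~~(~req & ~sel | ~sel & sel | req & ~sel | ~req & req)   — complement / identity
= ~~~(~req & ~sel | req & ~sel | ~req & req)   — complement / identity
= ~~~(~sel | ~req & req)   — distribution
= ~(~sel | ~req & req)   — double negation
= ~~sel   — complement / identity
= sel   — double negation

sel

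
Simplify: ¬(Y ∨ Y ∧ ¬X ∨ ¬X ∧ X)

¬Y

¬(Y ∨ Y ∧ ¬X ∨ ¬X ∧ X)
= ¬(Y ∨ Y ∧ ¬X)
= ¬Y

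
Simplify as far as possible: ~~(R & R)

~~(R & R)
= R & R   (double negation)
= R   (idempotence)

R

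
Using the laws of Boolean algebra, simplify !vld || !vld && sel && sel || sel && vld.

!vld || !vld && sel && sel || sel && vld
= !vld || !vld && sel || sel && vld   [idempotence]
= !vld || sel   [distribution]

!vld || sel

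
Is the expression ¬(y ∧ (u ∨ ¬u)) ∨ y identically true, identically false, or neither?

identically true

¬(y ∧ (u ∨ ¬u)) ∨ y
= ¬y ∨ y   [complement / identity]
= True   [complement]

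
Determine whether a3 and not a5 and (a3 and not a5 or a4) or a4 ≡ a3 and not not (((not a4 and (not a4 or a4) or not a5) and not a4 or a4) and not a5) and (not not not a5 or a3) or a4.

Yes

E1: a3 and not a5 and (a3 and not a5 or a4) or a4
    = a3 and not a5 or a4   (absorption)
E2: a3 and not not (((not a4 and (not a4 or a4) or not a5) and not a4 or a4) and not a5) and (not not not a5 or a3) or a4
    = a3 and not not (((not a4 or not a5) and not a4 or a4) and not a5) and (not not not a5 or a3) or a4   (complement / identity)
    = a3 and not not ((not a4 or a4) and not a5) and (not not not a5 or a3) or a4   (absorption)
    = a3 and not not not a5 and (not not not a5 or a3) or a4   (complement / identity)
    = a3 and not not not a5 or a4   (absorption)
    = a3 and not a5 or a4   (double negation)
Both reduce to a3 and not a5 or a4, so they are equivalent.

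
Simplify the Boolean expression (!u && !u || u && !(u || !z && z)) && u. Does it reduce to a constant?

false

(!u && !u || u && !(u || !z && z)) && u
= (!u && !u || u && !u) && u   — complement / identity
= !u && u   — distribution
= false   — complement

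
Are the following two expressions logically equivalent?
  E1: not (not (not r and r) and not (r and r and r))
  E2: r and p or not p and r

Yes

E1: not (not (not r and r) and not (r and r and r))
    = not (not (not r and r) and not (r and r))
    = not r and r or r and r
    = r
E2: r and p or not p and r
    = r
Both reduce to r, so they are equivalent.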